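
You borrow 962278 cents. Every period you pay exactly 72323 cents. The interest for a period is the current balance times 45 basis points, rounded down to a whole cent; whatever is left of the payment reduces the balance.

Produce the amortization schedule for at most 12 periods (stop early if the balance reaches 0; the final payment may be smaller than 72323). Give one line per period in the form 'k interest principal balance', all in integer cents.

1 4330 67993 894285
2 4024 68299 825986
3 3716 68607 757379
4 3408 68915 688464
5 3098 69225 619239
6 2786 69537 549702
7 2473 69850 479852
8 2159 70164 409688
9 1843 70480 339208
10 1526 70797 268411
11 1207 71116 197295
12 887 71436 125859

1. interest=⌊962278·45/10000⌋=4330; principal=72323-4330=67993; balance=962278-67993=894285
2. interest=⌊894285·45/10000⌋=4024; principal=72323-4024=68299; balance=894285-68299=825986
3. interest=⌊825986·45/10000⌋=3716; principal=72323-3716=68607; balance=825986-68607=757379
4. interest=⌊757379·45/10000⌋=3408; principal=72323-3408=68915; balance=757379-68915=688464
5. interest=⌊688464·45/10000⌋=3098; principal=72323-3098=69225; balance=688464-69225=619239
6. interest=⌊619239·45/10000⌋=2786; principal=72323-2786=69537; balance=619239-69537=549702
7. interest=⌊549702·45/10000⌋=2473; principal=72323-2473=69850; balance=549702-69850=479852
8. interest=⌊479852·45/10000⌋=2159; principal=72323-2159=70164; balance=479852-70164=409688
9. interest=⌊409688·45/10000⌋=1843; principal=72323-1843=70480; balance=409688-70480=339208
10. interest=⌊339208·45/10000⌋=1526; principal=72323-1526=70797; balance=339208-70797=268411
11. interest=⌊268411·45/10000⌋=1207; principal=72323-1207=71116; balance=268411-71116=197295
12. interest=⌊197295·45/10000⌋=887; principal=72323-887=71436; balance=197295-71436=125859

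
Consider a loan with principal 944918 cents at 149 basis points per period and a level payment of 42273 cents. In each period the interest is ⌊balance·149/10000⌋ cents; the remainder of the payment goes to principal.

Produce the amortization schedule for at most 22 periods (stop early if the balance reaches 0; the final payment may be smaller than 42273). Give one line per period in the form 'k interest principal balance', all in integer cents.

1 14079 28194 916724
2 13659 28614 888110
3 13232 29041 859069
4 12800 29473 829596
5 12360 29913 799683
6 11915 30358 769325
7 11462 30811 738514
8 11003 31270 707244
9 10537 31736 675508
10 10065 32208 643300
11 9585 32688 610612
12 9098 33175 577437
13 8603 33670 543767
14 8102 34171 509596
15 7592 34681 474915
16 7076 35197 439718
17 6551 35722 403996
18 6019 36254 367742
19 5479 36794 330948
20 4931 37342 293606
21 4374 37899 255707
22 3810 38463 217244

1. interest=⌊944918·149/10000⌋=14079; principal=42273-14079=28194; balance=944918-28194=916724
2. interest=⌊916724·149/10000⌋=13659; principal=42273-13659=28614; balance=916724-28614=888110
3. interest=⌊888110·149/10000⌋=13232; principal=42273-13232=29041; balance=888110-29041=859069
4. interest=⌊859069·149/10000⌋=12800; principal=42273-12800=29473; balance=859069-29473=829596
5. interest=⌊829596·149/10000⌋=12360; principal=42273-12360=29913; balance=829596-29913=799683
6. interest=⌊799683·149/10000⌋=11915; principal=42273-11915=30358; balance=799683-30358=769325
7. interest=⌊769325·149/10000⌋=11462; principal=42273-11462=30811; balance=769325-30811=738514
8. interest=⌊738514·149/10000⌋=11003; principal=42273-11003=31270; balance=738514-31270=707244
9. interest=⌊707244·149/10000⌋=10537; principal=42273-10537=31736; balance=707244-31736=675508
10. interest=⌊675508·149/10000⌋=10065; principal=42273-10065=32208; balance=675508-32208=643300
11. interest=⌊643300·149/10000⌋=9585; principal=42273-9585=32688; balance=643300-32688=610612
12. interest=⌊610612·149/10000⌋=9098; principal=42273-9098=33175; balance=610612-33175=577437
13. interest=⌊577437·149/10000⌋=8603; principal=42273-8603=33670; balance=577437-33670=543767
14. interest=⌊543767·149/10000⌋=8102; principal=42273-8102=34171; balance=543767-34171=509596
15. interest=⌊509596·149/10000⌋=7592; principal=42273-7592=34681; balance=509596-34681=474915
16. interest=⌊474915·149/10000⌋=7076; principal=42273-7076=35197; balance=474915-35197=439718
17. interest=⌊439718·149/10000⌋=6551; principal=42273-6551=35722; balance=439718-35722=403996
18. interest=⌊403996·149/10000⌋=6019; principal=42273-6019=36254; balance=403996-36254=367742
19. interest=⌊367742·149/10000⌋=5479; principal=42273-5479=36794; balance=367742-36794=330948
20. interest=⌊330948·149/10000⌋=4931; principal=42273-4931=37342; balance=330948-37342=293606
21. interest=⌊293606·149/10000⌋=4374; principal=42273-4374=37899; balance=293606-37899=255707
22. interest=⌊255707·149/10000⌋=3810; principal=42273-3810=38463; balance=255707-38463=217244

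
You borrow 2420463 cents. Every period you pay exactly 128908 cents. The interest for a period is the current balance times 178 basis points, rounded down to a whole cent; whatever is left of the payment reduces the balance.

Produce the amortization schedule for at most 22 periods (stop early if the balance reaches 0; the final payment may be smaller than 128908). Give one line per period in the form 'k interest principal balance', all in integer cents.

1. interest=⌊2420463·178/10000⌋=43084; principal=128908-43084=85824; balance=2420463-85824=2334639
2. interest=⌊2334639·178/10000⌋=41556; principal=128908-41556=87352; balance=2334639-87352=2247287
3. interest=⌊2247287·178/10000⌋=40001; principal=128908-40001=88907; balance=2247287-88907=2158380
4. interest=⌊2158380·178/10000⌋=38419; principal=128908-38419=90489; balance=2158380-90489=2067891
5. interest=⌊2067891·178/10000⌋=36808; principal=128908-36808=92100; balance=2067891-92100=1975791
6. interest=⌊1975791·178/10000⌋=35169; principal=128908-35169=93739; balance=1975791-93739=1882052
7. interest=⌊1882052·178/10000⌋=33500; principal=128908-33500=95408; balance=1882052-95408=1786644
8. interest=⌊1786644·178/10000⌋=31802; principal=128908-31802=97106; balance=1786644-97106=1689538
9. interest=⌊1689538·178/10000⌋=30073; principal=128908-30073=98835; balance=1689538-98835=1590703
10. interest=⌊1590703·178/10000⌋=28314; principal=128908-28314=100594; balance=1590703-100594=1490109
11. interest=⌊1490109·178/10000⌋=26523; principal=128908-26523=102385; balance=1490109-102385=1387724
12. interest=⌊1387724·178/10000⌋=24701; principal=128908-24701=104207; balance=1387724-104207=1283517
13. interest=⌊1283517·178/10000⌋=22846; principal=128908-22846=106062; balance=1283517-106062=1177455
14. interest=⌊1177455·178/10000⌋=20958; principal=128908-20958=107950; balance=1177455-107950=1069505
15. interest=⌊1069505·178/10000⌋=19037; principal=128908-19037=109871; balance=1069505-109871=959634
16. interest=⌊959634·178/10000⌋=17081; principal=128908-17081=111827; balance=959634-111827=847807
17. interest=⌊847807·178/10000⌋=15090; principal=128908-15090=113818; balance=847807-113818=733989
18. interest=⌊733989·178/10000⌋=13065; principal=128908-13065=115843; balance=733989-115843=618146
19. interest=⌊618146·178/10000⌋=11002; principal=128908-11002=117906; balance=618146-117906=500240
20. interest=⌊500240·178/10000⌋=8904; principal=128908-8904=120004; balance=500240-120004=380236
21. interest=⌊380236·178/10000⌋=6768; principal=128908-6768=122140; balance=380236-122140=258096
22. interest=⌊258096·178/10000⌋=4594; principal=128908-4594=124314; balance=258096-124314=133782

1 43084 85824 2334639
2 41556 87352 2247287
3 40001 88907 2158380
4 38419 90489 2067891
5 36808 92100 1975791
6 35169 93739 1882052
7 33500 95408 1786644
8 31802 97106 1689538
9 30073 98835 1590703
10 28314 100594 1490109
11 26523 102385 1387724
12 24701 104207 1283517
13 22846 106062 1177455
14 20958 107950 1069505
15 19037 109871 959634
16 17081 111827 847807
17 15090 113818 733989
18 13065 115843 618146
19 11002 117906 500240
20 8904 120004 380236
21 6768 122140 258096
22 4594 124314 133782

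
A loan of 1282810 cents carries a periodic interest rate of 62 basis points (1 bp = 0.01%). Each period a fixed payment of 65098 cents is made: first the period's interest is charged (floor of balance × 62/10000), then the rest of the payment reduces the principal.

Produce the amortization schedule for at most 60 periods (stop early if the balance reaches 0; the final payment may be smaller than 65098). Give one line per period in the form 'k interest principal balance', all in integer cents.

1 7953 57145 1225665
2 7599 57499 1168166
3 7242 57856 1110310
4 6883 58215 1052095
5 6522 58576 993519
6 6159 58939 934580
7 5794 59304 875276
8 5426 59672 815604
9 5056 60042 755562
10 4684 60414 695148
11 4309 60789 634359
12 3933 61165 573194
13 3553 61545 511649
14 3172 61926 449723
15 2788 62310 387413
16 2401 62697 324716
17 2013 63085 261631
18 1622 63476 198155
19 1228 63870 134285
20 832 64266 70019
21 434 64664 5355
22 33 5355 0

1. interest=⌊1282810·62/10000⌋=7953; principal=65098-7953=57145; balance=1282810-57145=1225665
2. interest=⌊1225665·62/10000⌋=7599; principal=65098-7599=57499; balance=1225665-57499=1168166
3. interest=⌊1168166·62/10000⌋=7242; principal=65098-7242=57856; balance=1168166-57856=1110310
4. interest=⌊1110310·62/10000⌋=6883; principal=65098-6883=58215; balance=1110310-58215=1052095
5. interest=⌊1052095·62/10000⌋=6522; principal=65098-6522=58576; balance=1052095-58576=993519
6. interest=⌊993519·62/10000⌋=6159; principal=65098-6159=58939; balance=993519-58939=934580
7. interest=⌊934580·62/10000⌋=5794; principal=65098-5794=59304; balance=934580-59304=875276
8. interest=⌊875276·62/10000⌋=5426; principal=65098-5426=59672; balance=875276-59672=815604
9. interest=⌊815604·62/10000⌋=5056; principal=65098-5056=60042; balance=815604-60042=755562
10. interest=⌊755562·62/10000⌋=4684; principal=65098-4684=60414; balance=755562-60414=695148
11. interest=⌊695148·62/10000⌋=4309; principal=65098-4309=60789; balance=695148-60789=634359
12. interest=⌊634359·62/10000⌋=3933; principal=65098-3933=61165; balance=634359-61165=573194
13. interest=⌊573194·62/10000⌋=3553; principal=65098-3553=61545; balance=573194-61545=511649
14. interest=⌊511649·62/10000⌋=3172; principal=65098-3172=61926; balance=511649-61926=449723
15. interest=⌊449723·62/10000⌋=2788; principal=65098-2788=62310; balance=449723-62310=387413
16. interest=⌊387413·62/10000⌋=2401; principal=65098-2401=62697; balance=387413-62697=324716
17. interest=⌊324716·62/10000⌋=2013; principal=65098-2013=63085; balance=324716-63085=261631
18. interest=⌊261631·62/10000⌋=1622; principal=65098-1622=63476; balance=261631-63476=198155
19. interest=⌊198155·62/10000⌋=1228; principal=65098-1228=63870; balance=198155-63870=134285
20. interest=⌊134285·62/10000⌋=832; principal=65098-832=64266; balance=134285-64266=70019
21. interest=⌊70019·62/10000⌋=434; principal=65098-434=64664; balance=70019-64664=5355
22. interest=⌊5355·62/10000⌋=33; principal=min(65098-33,5355)=5355; balance=5355-5355=0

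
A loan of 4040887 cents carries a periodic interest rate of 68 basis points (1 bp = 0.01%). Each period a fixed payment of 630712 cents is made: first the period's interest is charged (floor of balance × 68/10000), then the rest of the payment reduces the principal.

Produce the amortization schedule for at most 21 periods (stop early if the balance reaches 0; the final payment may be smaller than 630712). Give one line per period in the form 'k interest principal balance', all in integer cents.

1 27478 603234 3437653
2 23376 607336 2830317
3 19246 611466 2218851
4 15088 615624 1603227
5 10901 619811 983416
6 6687 624025 359391
7 2443 359391 0

1. interest=⌊4040887·68/10000⌋=27478; principal=630712-27478=603234; balance=4040887-603234=3437653
2. interest=⌊3437653·68/10000⌋=23376; principal=630712-23376=607336; balance=3437653-607336=2830317
3. interest=⌊2830317·68/10000⌋=19246; principal=630712-19246=611466; balance=2830317-611466=2218851
4. interest=⌊2218851·68/10000⌋=15088; principal=630712-15088=615624; balance=2218851-615624=1603227
5. interest=⌊1603227·68/10000⌋=10901; principal=630712-10901=619811; balance=1603227-619811=983416
6. interest=⌊983416·68/10000⌋=6687; principal=630712-6687=624025; balance=983416-624025=359391
7. interest=⌊359391·68/10000⌋=2443; principal=min(630712-2443,359391)=359391; balance=359391-359391=0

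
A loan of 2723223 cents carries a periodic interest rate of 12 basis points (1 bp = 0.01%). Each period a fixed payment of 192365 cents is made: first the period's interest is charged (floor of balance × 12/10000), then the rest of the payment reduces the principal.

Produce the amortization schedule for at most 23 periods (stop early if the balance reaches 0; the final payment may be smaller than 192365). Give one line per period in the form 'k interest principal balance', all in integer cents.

1. interest=⌊2723223·12/10000⌋=3267; principal=192365-3267=189098; balance=2723223-189098=2534125
2. interest=⌊2534125·12/10000⌋=3040; principal=192365-3040=189325; balance=2534125-189325=2344800
3. interest=⌊2344800·12/10000⌋=2813; principal=192365-2813=189552; balance=2344800-189552=2155248
4. interest=⌊2155248·12/10000⌋=2586; principal=192365-2586=189779; balance=2155248-189779=1965469
5. interest=⌊1965469·12/10000⌋=2358; principal=192365-2358=190007; balance=1965469-190007=1775462
6. interest=⌊1775462·12/10000⌋=2130; principal=192365-2130=190235; balance=1775462-190235=1585227
7. interest=⌊1585227·12/10000⌋=1902; principal=192365-1902=190463; balance=1585227-190463=1394764
8. interest=⌊1394764·12/10000⌋=1673; principal=192365-1673=190692; balance=1394764-190692=1204072
9. interest=⌊1204072·12/10000⌋=1444; principal=192365-1444=190921; balance=1204072-190921=1013151
10. interest=⌊1013151·12/10000⌋=1215; principal=192365-1215=191150; balance=1013151-191150=822001
11. interest=⌊822001·12/10000⌋=986; principal=192365-986=191379; balance=822001-191379=630622
12. interest=⌊630622·12/10000⌋=756; principal=192365-756=191609; balance=630622-191609=439013
13. interest=⌊439013·12/10000⌋=526; principal=192365-526=191839; balance=439013-191839=247174
14. interest=⌊247174·12/10000⌋=296; principal=192365-296=192069; balance=247174-192069=55105
15. interest=⌊55105·12/10000⌋=66; principal=min(192365-66,55105)=55105; balance=55105-55105=0

1 3267 189098 2534125
2 3040 189325 2344800
3 2813 189552 2155248
4 2586 189779 1965469
5 2358 190007 1775462
6 2130 190235 1585227
7 1902 190463 1394764
8 1673 190692 1204072
9 1444 190921 1013151
10 1215 191150 822001
11 986 191379 630622
12 756 191609 439013
13 526 191839 247174
14 296 192069 55105
15 66 55105 0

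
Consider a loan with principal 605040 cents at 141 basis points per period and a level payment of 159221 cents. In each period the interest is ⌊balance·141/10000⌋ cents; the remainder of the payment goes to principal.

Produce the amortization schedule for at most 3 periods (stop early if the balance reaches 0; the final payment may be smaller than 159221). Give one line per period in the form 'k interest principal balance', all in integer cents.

1 8531 150690 454350
2 6406 152815 301535
3 4251 154970 146565

1. interest=⌊605040·141/10000⌋=8531; principal=159221-8531=150690; balance=605040-150690=454350
2. interest=⌊454350·141/10000⌋=6406; principal=159221-6406=152815; balance=454350-152815=301535
3. interest=⌊301535·141/10000⌋=4251; principal=159221-4251=154970; balance=301535-154970=146565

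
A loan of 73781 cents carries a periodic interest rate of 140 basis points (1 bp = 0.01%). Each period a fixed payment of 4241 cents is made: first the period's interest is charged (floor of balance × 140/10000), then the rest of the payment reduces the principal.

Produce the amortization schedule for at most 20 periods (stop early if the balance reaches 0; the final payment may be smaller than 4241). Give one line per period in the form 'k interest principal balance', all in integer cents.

1. interest=⌊73781·140/10000⌋=1032; principal=4241-1032=3209; balance=73781-3209=70572
2. interest=⌊70572·140/10000⌋=988; principal=4241-988=3253; balance=70572-3253=67319
3. interest=⌊67319·140/10000⌋=942; principal=4241-942=3299; balance=67319-3299=64020
4. interest=⌊64020·140/10000⌋=896; principal=4241-896=3345; balance=64020-3345=60675
5. interest=⌊60675·140/10000⌋=849; principal=4241-849=3392; balance=60675-3392=57283
6. interest=⌊57283·140/10000⌋=801; principal=4241-801=3440; balance=57283-3440=53843
7. interest=⌊53843·140/10000⌋=753; principal=4241-753=3488; balance=53843-3488=50355
8. interest=⌊50355·140/10000⌋=704; principal=4241-704=3537; balance=50355-3537=46818
9. interest=⌊46818·140/10000⌋=655; principal=4241-655=3586; balance=46818-3586=43232
10. interest=⌊43232·140/10000⌋=605; principal=4241-605=3636; balance=43232-3636=39596
11. interest=⌊39596·140/10000⌋=554; principal=4241-554=3687; balance=39596-3687=35909
12. interest=⌊35909·140/10000⌋=502; principal=4241-502=3739; balance=35909-3739=32170
13. interest=⌊32170·140/10000⌋=450; principal=4241-450=3791; balance=32170-3791=28379
14. interest=⌊28379·140/10000⌋=397; principal=4241-397=3844; balance=28379-3844=24535
15. interest=⌊24535·140/10000⌋=343; principal=4241-343=3898; balance=24535-3898=20637
16. interest=⌊20637·140/10000⌋=288; principal=4241-288=3953; balance=20637-3953=16684
17. interest=⌊16684·140/10000⌋=233; principal=4241-233=4008; balance=16684-4008=12676
18. interest=⌊12676·140/10000⌋=177; principal=4241-177=4064; balance=12676-4064=8612
19. interest=⌊8612·140/10000⌋=120; principal=4241-120=4121; balance=8612-4121=4491
20. interest=⌊4491·140/10000⌋=62; principal=4241-62=4179; balance=4491-4179=312

1 1032 3209 70572
2 988 3253 67319
3 942 3299 64020
4 896 3345 60675
5 849 3392 57283
6 801 3440 53843
7 753 3488 50355
8 704 3537 46818
9 655 3586 43232
10 605 3636 39596
11 554 3687 35909
12 502 3739 32170
13 450 3791 28379
14 397 3844 24535
15 343 3898 20637
16 288 3953 16684
17 233 4008 12676
18 177 4064 8612
19 120 4121 4491
20 62 4179 312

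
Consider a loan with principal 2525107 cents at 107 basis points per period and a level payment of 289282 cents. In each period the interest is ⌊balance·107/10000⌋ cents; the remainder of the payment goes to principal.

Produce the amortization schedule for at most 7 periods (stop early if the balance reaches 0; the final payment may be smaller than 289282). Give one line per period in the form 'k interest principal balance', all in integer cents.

1. interest=⌊2525107·107/10000⌋=27018; principal=289282-27018=262264; balance=2525107-262264=2262843
2. interest=⌊2262843·107/10000⌋=24212; principal=289282-24212=265070; balance=2262843-265070=1997773
3. interest=⌊1997773·107/10000⌋=21376; principal=289282-21376=267906; balance=1997773-267906=1729867
4. interest=⌊1729867·107/10000⌋=18509; principal=289282-18509=270773; balance=1729867-270773=1459094
5. interest=⌊1459094·107/10000⌋=15612; principal=289282-15612=273670; balance=1459094-273670=1185424
6. interest=⌊1185424·107/10000⌋=12684; principal=289282-12684=276598; balance=1185424-276598=908826
7. interest=⌊908826·107/10000⌋=9724; principal=289282-9724=279558; balance=908826-279558=629268

1 27018 262264 2262843
2 24212 265070 1997773
3 21376 267906 1729867
4 18509 270773 1459094
5 15612 273670 1185424
6 12684 276598 908826
7 9724 279558 629268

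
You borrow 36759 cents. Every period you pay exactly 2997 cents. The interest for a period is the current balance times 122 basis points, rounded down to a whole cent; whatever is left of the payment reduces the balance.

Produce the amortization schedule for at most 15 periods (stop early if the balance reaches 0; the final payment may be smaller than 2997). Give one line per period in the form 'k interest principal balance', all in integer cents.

1. interest=⌊36759·122/10000⌋=448; principal=2997-448=2549; balance=36759-2549=34210
2. interest=⌊34210·122/10000⌋=417; principal=2997-417=2580; balance=34210-2580=31630
3. interest=⌊31630·122/10000⌋=385; principal=2997-385=2612; balance=31630-2612=29018
4. interest=⌊29018·122/10000⌋=354; principal=2997-354=2643; balance=29018-2643=26375
5. interest=⌊26375·122/10000⌋=321; principal=2997-321=2676; balance=26375-2676=23699
6. interest=⌊23699·122/10000⌋=289; principal=2997-289=2708; balance=23699-2708=20991
7. interest=⌊20991·122/10000⌋=256; principal=2997-256=2741; balance=20991-2741=18250
8. interest=⌊18250·122/10000⌋=222; principal=2997-222=2775; balance=18250-2775=15475
9. interest=⌊15475·122/10000⌋=188; principal=2997-188=2809; balance=15475-2809=12666
10. interest=⌊12666·122/10000⌋=154; principal=2997-154=2843; balance=12666-2843=9823
11. interest=⌊9823·122/10000⌋=119; principal=2997-119=2878; balance=9823-2878=6945
12. interest=⌊6945·122/10000⌋=84; principal=2997-84=2913; balance=6945-2913=4032
13. interest=⌊4032·122/10000⌋=49; principal=2997-49=2948; balance=4032-2948=1084
14. interest=⌊1084·122/10000⌋=13; principal=min(2997-13,1084)=1084; balance=1084-1084=0

1 448 2549 34210
2 417 2580 31630
3 385 2612 29018
4 354 2643 26375
5 321 2676 23699
6 289 2708 20991
7 256 2741 18250
8 222 2775 15475
9 188 2809 12666
10 154 2843 9823
11 119 2878 6945
12 84 2913 4032
13 49 2948 1084
14 13 1084 0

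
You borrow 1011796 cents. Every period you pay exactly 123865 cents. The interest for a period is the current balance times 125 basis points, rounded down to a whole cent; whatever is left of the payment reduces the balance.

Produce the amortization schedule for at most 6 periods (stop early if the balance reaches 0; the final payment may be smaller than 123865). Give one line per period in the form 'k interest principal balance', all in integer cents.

1 12647 111218 900578
2 11257 112608 787970
3 9849 114016 673954
4 8424 115441 558513
5 6981 116884 441629
6 5520 118345 323284

1. interest=⌊1011796·125/10000⌋=12647; principal=123865-12647=111218; balance=1011796-111218=900578
2. interest=⌊900578·125/10000⌋=11257; principal=123865-11257=112608; balance=900578-112608=787970
3. interest=⌊787970·125/10000⌋=9849; principal=123865-9849=114016; balance=787970-114016=673954
4. interest=⌊673954·125/10000⌋=8424; principal=123865-8424=115441; balance=673954-115441=558513
5. interest=⌊558513·125/10000⌋=6981; principal=123865-6981=116884; balance=558513-116884=441629
6. interest=⌊441629·125/10000⌋=5520; principal=123865-5520=118345; balance=441629-118345=323284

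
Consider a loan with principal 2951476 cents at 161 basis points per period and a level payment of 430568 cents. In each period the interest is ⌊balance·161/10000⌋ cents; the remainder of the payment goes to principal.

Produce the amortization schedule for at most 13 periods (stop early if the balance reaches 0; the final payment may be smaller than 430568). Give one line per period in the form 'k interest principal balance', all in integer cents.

1. interest=⌊2951476·161/10000⌋=47518; principal=430568-47518=383050; balance=2951476-383050=2568426
2. interest=⌊2568426·161/10000⌋=41351; principal=430568-41351=389217; balance=2568426-389217=2179209
3. interest=⌊2179209·161/10000⌋=35085; principal=430568-35085=395483; balance=2179209-395483=1783726
4. interest=⌊1783726·161/10000⌋=28717; principal=430568-28717=401851; balance=1783726-401851=1381875
5. interest=⌊1381875·161/10000⌋=22248; principal=430568-22248=408320; balance=1381875-408320=973555
6. interest=⌊973555·161/10000⌋=15674; principal=430568-15674=414894; balance=973555-414894=558661
7. interest=⌊558661·161/10000⌋=8994; principal=430568-8994=421574; balance=558661-421574=137087
8. interest=⌊137087·161/10000⌋=2207; principal=min(430568-2207,137087)=137087; balance=137087-137087=0

1 47518 383050 2568426
2 41351 389217 2179209
3 35085 395483 1783726
4 28717 401851 1381875
5 22248 408320 973555
6 15674 414894 558661
7 8994 421574 137087
8 2207 137087 0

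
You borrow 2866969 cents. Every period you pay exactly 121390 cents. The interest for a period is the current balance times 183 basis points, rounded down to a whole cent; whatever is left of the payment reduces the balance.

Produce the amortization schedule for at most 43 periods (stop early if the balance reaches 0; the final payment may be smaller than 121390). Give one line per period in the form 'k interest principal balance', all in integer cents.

1. interest=⌊2866969·183/10000⌋=52465; principal=121390-52465=68925; balance=2866969-68925=2798044
2. interest=⌊2798044·183/10000⌋=51204; principal=121390-51204=70186; balance=2798044-70186=2727858
3. interest=⌊2727858·183/10000⌋=49919; principal=121390-49919=71471; balance=2727858-71471=2656387
4. interest=⌊2656387·183/10000⌋=48611; principal=121390-48611=72779; balance=2656387-72779=2583608
5. interest=⌊2583608·183/10000⌋=47280; principal=121390-47280=74110; balance=2583608-74110=2509498
6. interest=⌊2509498·183/10000⌋=45923; principal=121390-45923=75467; balance=2509498-75467=2434031
7. interest=⌊2434031·183/10000⌋=44542; principal=121390-44542=76848; balance=2434031-76848=2357183
8. interest=⌊2357183·183/10000⌋=43136; principal=121390-43136=78254; balance=2357183-78254=2278929
9. interest=⌊2278929·183/10000⌋=41704; principal=121390-41704=79686; balance=2278929-79686=2199243
10. interest=⌊2199243·183/10000⌋=40246; principal=121390-40246=81144; balance=2199243-81144=2118099
11. interest=⌊2118099·183/10000⌋=38761; principal=121390-38761=82629; balance=2118099-82629=2035470
12. interest=⌊2035470·183/10000⌋=37249; principal=121390-37249=84141; balance=2035470-84141=1951329
13. interest=⌊1951329·183/10000⌋=35709; principal=121390-35709=85681; balance=1951329-85681=1865648
14. interest=⌊1865648·183/10000⌋=34141; principal=121390-34141=87249; balance=1865648-87249=1778399
15. interest=⌊1778399·183/10000⌋=32544; principal=121390-32544=88846; balance=1778399-88846=1689553
16. interest=⌊1689553·183/10000⌋=30918; principal=121390-30918=90472; balance=1689553-90472=1599081
17. interest=⌊1599081·183/10000⌋=29263; principal=121390-29263=92127; balance=1599081-92127=1506954
18. interest=⌊1506954·183/10000⌋=27577; principal=121390-27577=93813; balance=1506954-93813=1413141
19. interest=⌊1413141·183/10000⌋=25860; principal=121390-25860=95530; balance=1413141-95530=1317611
20. interest=⌊1317611·183/10000⌋=24112; principal=121390-24112=97278; balance=1317611-97278=1220333
21. interest=⌊1220333·183/10000⌋=22332; principal=121390-22332=99058; balance=1220333-99058=1121275
22. interest=⌊1121275·183/10000⌋=20519; principal=121390-20519=100871; balance=1121275-100871=1020404
23. interest=⌊1020404·183/10000⌋=18673; principal=121390-18673=102717; balance=1020404-102717=917687
24. interest=⌊917687·183/10000⌋=16793; principal=121390-16793=104597; balance=917687-104597=813090
25. interest=⌊813090·183/10000⌋=14879; principal=121390-14879=106511; balance=813090-106511=706579
26. interest=⌊706579·183/10000⌋=12930; principal=121390-12930=108460; balance=706579-108460=598119
27. interest=⌊598119·183/10000⌋=10945; principal=121390-10945=110445; balance=598119-110445=487674
28. interest=⌊487674·183/10000⌋=8924; principal=121390-8924=112466; balance=487674-112466=375208
29. interest=⌊375208·183/10000⌋=6866; principal=121390-6866=114524; balance=375208-114524=260684
30. interest=⌊260684·183/10000⌋=4770; principal=121390-4770=116620; balance=260684-116620=144064
31. interest=⌊144064·183/10000⌋=2636; principal=121390-2636=118754; balance=144064-118754=25310
32. interest=⌊25310·183/10000⌋=463; principal=min(121390-463,25310)=25310; balance=25310-25310=0

1 52465 68925 2798044
2 51204 70186 2727858
3 49919 71471 2656387
4 48611 72779 2583608
5 47280 74110 2509498
6 45923 75467 2434031
7 44542 76848 2357183
8 43136 78254 2278929
9 41704 79686 2199243
10 40246 81144 2118099
11 38761 82629 2035470
12 37249 84141 1951329
13 35709 85681 1865648
14 34141 87249 1778399
15 32544 88846 1689553
16 30918 90472 1599081
17 29263 92127 1506954
18 27577 93813 1413141
19 25860 95530 1317611
20 24112 97278 1220333
21 22332 99058 1121275
22 20519 100871 1020404
23 18673 102717 917687
24 16793 104597 813090
25 14879 106511 706579
26 12930 108460 598119
27 10945 110445 487674
28 8924 112466 375208
29 6866 114524 260684
30 4770 116620 144064
31 2636 118754 25310
32 463 25310 0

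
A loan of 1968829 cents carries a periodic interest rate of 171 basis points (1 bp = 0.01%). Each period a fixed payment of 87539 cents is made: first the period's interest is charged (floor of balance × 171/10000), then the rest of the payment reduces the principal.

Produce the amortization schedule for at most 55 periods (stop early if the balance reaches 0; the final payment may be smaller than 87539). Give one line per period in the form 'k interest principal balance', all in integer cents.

1. interest=⌊1968829·171/10000⌋=33666; principal=87539-33666=53873; balance=1968829-53873=1914956
2. interest=⌊1914956·171/10000⌋=32745; principal=87539-32745=54794; balance=1914956-54794=1860162
3. interest=⌊1860162·171/10000⌋=31808; principal=87539-31808=55731; balance=1860162-55731=1804431
4. interest=⌊1804431·171/10000⌋=30855; principal=87539-30855=56684; balance=1804431-56684=1747747
5. interest=⌊1747747·171/10000⌋=29886; principal=87539-29886=57653; balance=1747747-57653=1690094
6. interest=⌊1690094·171/10000⌋=28900; principal=87539-28900=58639; balance=1690094-58639=1631455
7. interest=⌊1631455·171/10000⌋=27897; principal=87539-27897=59642; balance=1631455-59642=1571813
8. interest=⌊1571813·171/10000⌋=26878; principal=87539-26878=60661; balance=1571813-60661=1511152
9. interest=⌊1511152·171/10000⌋=25840; principal=87539-25840=61699; balance=1511152-61699=1449453
10. interest=⌊1449453·171/10000⌋=24785; principal=87539-24785=62754; balance=1449453-62754=1386699
11. interest=⌊1386699·171/10000⌋=23712; principal=87539-23712=63827; balance=1386699-63827=1322872
12. interest=⌊1322872·171/10000⌋=22621; principal=87539-22621=64918; balance=1322872-64918=1257954
13. interest=⌊1257954·171/10000⌋=21511; principal=87539-21511=66028; balance=1257954-66028=1191926
14. interest=⌊1191926·171/10000⌋=20381; principal=87539-20381=67158; balance=1191926-67158=1124768
15. interest=⌊1124768·171/10000⌋=19233; principal=87539-19233=68306; balance=1124768-68306=1056462
16. interest=⌊1056462·171/10000⌋=18065; principal=87539-18065=69474; balance=1056462-69474=986988
17. interest=⌊986988·171/10000⌋=16877; principal=87539-16877=70662; balance=986988-70662=916326
18. interest=⌊916326·171/10000⌋=15669; principal=87539-15669=71870; balance=916326-71870=844456
19. interest=⌊844456·171/10000⌋=14440; principal=87539-14440=73099; balance=844456-73099=771357
20. interest=⌊771357·171/10000⌋=13190; principal=87539-13190=74349; balance=771357-74349=697008
21. interest=⌊697008·171/10000⌋=11918; principal=87539-11918=75621; balance=697008-75621=621387
22. interest=⌊621387·171/10000⌋=10625; principal=87539-10625=76914; balance=621387-76914=544473
23. interest=⌊544473·171/10000⌋=9310; principal=87539-9310=78229; balance=544473-78229=466244
24. interest=⌊466244·171/10000⌋=7972; principal=87539-7972=79567; balance=466244-79567=386677
25. interest=⌊386677·171/10000⌋=6612; principal=87539-6612=80927; balance=386677-80927=305750
26. interest=⌊305750·171/10000⌋=5228; principal=87539-5228=82311; balance=305750-82311=223439
27. interest=⌊223439·171/10000⌋=3820; principal=87539-3820=83719; balance=223439-83719=139720
28. interest=⌊139720·171/10000⌋=2389; principal=87539-2389=85150; balance=139720-85150=54570
29. interest=⌊54570·171/10000⌋=933; principal=min(87539-933,54570)=54570; balance=54570-54570=0

1 33666 53873 1914956
2 32745 54794 1860162
3 31808 55731 1804431
4 30855 56684 1747747
5 29886 57653 1690094
6 28900 58639 1631455
7 27897 59642 1571813
8 26878 60661 1511152
9 25840 61699 1449453
10 24785 62754 1386699
11 23712 63827 1322872
12 22621 64918 1257954
13 21511 66028 1191926
14 20381 67158 1124768
15 19233 68306 1056462
16 18065 69474 986988
17 16877 70662 916326
18 15669 71870 844456
19 14440 73099 771357
20 13190 74349 697008
21 11918 75621 621387
22 10625 76914 544473
23 9310 78229 466244
24 7972 79567 386677
25 6612 80927 305750
26 5228 82311 223439
27 3820 83719 139720
28 2389 85150 54570
29 933 54570 0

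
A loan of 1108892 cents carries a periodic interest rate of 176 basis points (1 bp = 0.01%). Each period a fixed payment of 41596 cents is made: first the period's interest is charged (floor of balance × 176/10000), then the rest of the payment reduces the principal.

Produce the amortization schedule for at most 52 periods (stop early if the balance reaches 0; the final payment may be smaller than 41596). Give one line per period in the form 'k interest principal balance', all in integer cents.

1 19516 22080 1086812
2 19127 22469 1064343
3 18732 22864 1041479
4 18330 23266 1018213
5 17920 23676 994537
6 17503 24093 970444
7 17079 24517 945927
8 16648 24948 920979
9 16209 25387 895592
10 15762 25834 869758
11 15307 26289 843469
12 14845 26751 816718
13 14374 27222 789496
14 13895 27701 761795
15 13407 28189 733606
16 12911 28685 704921
17 12406 29190 675731
18 11892 29704 646027
19 11370 30226 615801
20 10838 30758 585043
21 10296 31300 553743
22 9745 31851 521892
23 9185 32411 489481
24 8614 32982 456499
25 8034 33562 422937
26 7443 34153 388784
27 6842 34754 354030
28 6230 35366 318664
29 5608 35988 282676
30 4975 36621 246055
31 4330 37266 208789
32 3674 37922 170867
33 3007 38589 132278
34 2328 39268 93010
35 1636 39960 53050
36 933 40663 12387
37 218 12387 0

1. interest=⌊1108892·176/10000⌋=19516; principal=41596-19516=22080; balance=1108892-22080=1086812
2. interest=⌊1086812·176/10000⌋=19127; principal=41596-19127=22469; balance=1086812-22469=1064343
3. interest=⌊1064343·176/10000⌋=18732; principal=41596-18732=22864; balance=1064343-22864=1041479
4. interest=⌊1041479·176/10000⌋=18330; principal=41596-18330=23266; balance=1041479-23266=1018213
5. interest=⌊1018213·176/10000⌋=17920; principal=41596-17920=23676; balance=1018213-23676=994537
6. interest=⌊994537·176/10000⌋=17503; principal=41596-17503=24093; balance=994537-24093=970444
7. interest=⌊970444·176/10000⌋=17079; principal=41596-17079=24517; balance=970444-24517=945927
8. interest=⌊945927·176/10000⌋=16648; principal=41596-16648=24948; balance=945927-24948=920979
9. interest=⌊920979·176/10000⌋=16209; principal=41596-16209=25387; balance=920979-25387=895592
10. interest=⌊895592·176/10000⌋=15762; principal=41596-15762=25834; balance=895592-25834=869758
11. interest=⌊869758·176/10000⌋=15307; principal=41596-15307=26289; balance=869758-26289=843469
12. interest=⌊843469·176/10000⌋=14845; principal=41596-14845=26751; balance=843469-26751=816718
13. interest=⌊816718·176/10000⌋=14374; principal=41596-14374=27222; balance=816718-27222=789496
14. interest=⌊789496·176/10000⌋=13895; principal=41596-13895=27701; balance=789496-27701=761795
15. interest=⌊761795·176/10000⌋=13407; principal=41596-13407=28189; balance=761795-28189=733606
16. interest=⌊733606·176/10000⌋=12911; principal=41596-12911=28685; balance=733606-28685=704921
17. interest=⌊704921·176/10000⌋=12406; principal=41596-12406=29190; balance=704921-29190=675731
18. interest=⌊675731·176/10000⌋=11892; principal=41596-11892=29704; balance=675731-29704=646027
19. interest=⌊646027·176/10000⌋=11370; principal=41596-11370=30226; balance=646027-30226=615801
20. interest=⌊615801·176/10000⌋=10838; principal=41596-10838=30758; balance=615801-30758=585043
21. interest=⌊585043·176/10000⌋=10296; principal=41596-10296=31300; balance=585043-31300=553743
22. interest=⌊553743·176/10000⌋=9745; principal=41596-9745=31851; balance=553743-31851=521892
23. interest=⌊521892·176/10000⌋=9185; principal=41596-9185=32411; balance=521892-32411=489481
24. interest=⌊489481·176/10000⌋=8614; principal=41596-8614=32982; balance=489481-32982=456499
25. interest=⌊456499·176/10000⌋=8034; principal=41596-8034=33562; balance=456499-33562=422937
26. interest=⌊422937·176/10000⌋=7443; principal=41596-7443=34153; balance=422937-34153=388784
27. interest=⌊388784·176/10000⌋=6842; principal=41596-6842=34754; balance=388784-34754=354030
28. interest=⌊354030·176/10000⌋=6230; principal=41596-6230=35366; balance=354030-35366=318664
29. interest=⌊318664·176/10000⌋=5608; principal=41596-5608=35988; balance=318664-35988=282676
30. interest=⌊282676·176/10000⌋=4975; principal=41596-4975=36621; balance=282676-36621=246055
31. interest=⌊246055·176/10000⌋=4330; principal=41596-4330=37266; balance=246055-37266=208789
32. interest=⌊208789·176/10000⌋=3674; principal=41596-3674=37922; balance=208789-37922=170867
33. interest=⌊170867·176/10000⌋=3007; principal=41596-3007=38589; balance=170867-38589=132278
34. interest=⌊132278·176/10000⌋=2328; principal=41596-2328=39268; balance=132278-39268=93010
35. interest=⌊93010·176/10000⌋=1636; principal=41596-1636=39960; balance=93010-39960=53050
36. interest=⌊53050·176/10000⌋=933; principal=41596-933=40663; balance=53050-40663=12387
37. interest=⌊12387·176/10000⌋=218; principal=min(41596-218,12387)=12387; balance=12387-12387=0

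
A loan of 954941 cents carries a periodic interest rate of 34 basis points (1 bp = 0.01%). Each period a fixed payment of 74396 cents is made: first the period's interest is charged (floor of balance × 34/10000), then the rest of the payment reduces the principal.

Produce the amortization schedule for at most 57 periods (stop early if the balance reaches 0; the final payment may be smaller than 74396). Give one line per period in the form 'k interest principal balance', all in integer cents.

1 3246 71150 883791
2 3004 71392 812399
3 2762 71634 740765
4 2518 71878 668887
5 2274 72122 596765
6 2029 72367 524398
7 1782 72614 451784
8 1536 72860 378924
9 1288 73108 305816
10 1039 73357 232459
11 790 73606 158853
12 540 73856 84997
13 288 74108 10889
14 37 10889 0

1. interest=⌊954941·34/10000⌋=3246; principal=74396-3246=71150; balance=954941-71150=883791
2. interest=⌊883791·34/10000⌋=3004; principal=74396-3004=71392; balance=883791-71392=812399
3. interest=⌊812399·34/10000⌋=2762; principal=74396-2762=71634; balance=812399-71634=740765
4. interest=⌊740765·34/10000⌋=2518; principal=74396-2518=71878; balance=740765-71878=668887
5. interest=⌊668887·34/10000⌋=2274; principal=74396-2274=72122; balance=668887-72122=596765
6. interest=⌊596765·34/10000⌋=2029; principal=74396-2029=72367; balance=596765-72367=524398
7. interest=⌊524398·34/10000⌋=1782; principal=74396-1782=72614; balance=524398-72614=451784
8. interest=⌊451784·34/10000⌋=1536; principal=74396-1536=72860; balance=451784-72860=378924
9. interest=⌊378924·34/10000⌋=1288; principal=74396-1288=73108; balance=378924-73108=305816
10. interest=⌊305816·34/10000⌋=1039; principal=74396-1039=73357; balance=305816-73357=232459
11. interest=⌊232459·34/10000⌋=790; principal=74396-790=73606; balance=232459-73606=158853
12. interest=⌊158853·34/10000⌋=540; principal=74396-540=73856; balance=158853-73856=84997
13. interest=⌊84997·34/10000⌋=288; principal=74396-288=74108; balance=84997-74108=10889
14. interest=⌊10889·34/10000⌋=37; principal=min(74396-37,10889)=10889; balance=10889-10889=0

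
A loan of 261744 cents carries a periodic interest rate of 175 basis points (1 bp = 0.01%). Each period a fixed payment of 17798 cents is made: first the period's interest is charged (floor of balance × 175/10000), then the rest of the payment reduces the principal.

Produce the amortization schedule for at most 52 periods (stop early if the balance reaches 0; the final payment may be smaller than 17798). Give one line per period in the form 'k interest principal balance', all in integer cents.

1 4580 13218 248526
2 4349 13449 235077
3 4113 13685 221392
4 3874 13924 207468
5 3630 14168 193300
6 3382 14416 178884
7 3130 14668 164216
8 2873 14925 149291
9 2612 15186 134105
10 2346 15452 118653
11 2076 15722 102931
12 1801 15997 86934
13 1521 16277 70657
14 1236 16562 54095
15 946 16852 37243
16 651 17147 20096
17 351 17447 2649
18 46 2649 0

1. interest=⌊261744·175/10000⌋=4580; principal=17798-4580=13218; balance=261744-13218=248526
2. interest=⌊248526·175/10000⌋=4349; principal=17798-4349=13449; balance=248526-13449=235077
3. interest=⌊235077·175/10000⌋=4113; principal=17798-4113=13685; balance=235077-13685=221392
4. interest=⌊221392·175/10000⌋=3874; principal=17798-3874=13924; balance=221392-13924=207468
5. interest=⌊207468·175/10000⌋=3630; principal=17798-3630=14168; balance=207468-14168=193300
6. interest=⌊193300·175/10000⌋=3382; principal=17798-3382=14416; balance=193300-14416=178884
7. interest=⌊178884·175/10000⌋=3130; principal=17798-3130=14668; balance=178884-14668=164216
8. interest=⌊164216·175/10000⌋=2873; principal=17798-2873=14925; balance=164216-14925=149291
9. interest=⌊149291·175/10000⌋=2612; principal=17798-2612=15186; balance=149291-15186=134105
10. interest=⌊134105·175/10000⌋=2346; principal=17798-2346=15452; balance=134105-15452=118653
11. interest=⌊118653·175/10000⌋=2076; principal=17798-2076=15722; balance=118653-15722=102931
12. interest=⌊102931·175/10000⌋=1801; principal=17798-1801=15997; balance=102931-15997=86934
13. interest=⌊86934·175/10000⌋=1521; principal=17798-1521=16277; balance=86934-16277=70657
14. interest=⌊70657·175/10000⌋=1236; principal=17798-1236=16562; balance=70657-16562=54095
15. interest=⌊54095·175/10000⌋=946; principal=17798-946=16852; balance=54095-16852=37243
16. interest=⌊37243·175/10000⌋=651; principal=17798-651=17147; balance=37243-17147=20096
17. interest=⌊20096·175/10000⌋=351; principal=17798-351=17447; balance=20096-17447=2649
18. interest=⌊2649·175/10000⌋=46; principal=min(17798-46,2649)=2649; balance=2649-2649=0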